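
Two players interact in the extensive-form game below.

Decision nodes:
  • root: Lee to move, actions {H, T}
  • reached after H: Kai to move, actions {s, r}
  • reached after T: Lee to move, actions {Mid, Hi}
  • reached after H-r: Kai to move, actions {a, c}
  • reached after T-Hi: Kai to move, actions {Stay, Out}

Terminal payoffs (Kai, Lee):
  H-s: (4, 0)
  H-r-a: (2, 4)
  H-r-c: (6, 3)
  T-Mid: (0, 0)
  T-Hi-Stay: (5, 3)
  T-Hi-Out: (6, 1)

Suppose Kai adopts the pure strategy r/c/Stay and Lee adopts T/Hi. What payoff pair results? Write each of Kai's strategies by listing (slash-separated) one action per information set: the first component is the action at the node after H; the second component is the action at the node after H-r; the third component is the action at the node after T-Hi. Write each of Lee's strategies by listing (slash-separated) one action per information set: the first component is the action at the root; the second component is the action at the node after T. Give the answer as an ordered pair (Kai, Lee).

Trace the play path from the root:
  Lee plays T
  Lee plays Hi at [T]
  Kai plays Stay at [T-Hi]
→ terminal payoff (5, 3).
(Kai's choice at the node after H is never reached on this path, so it doesn't affect the outcome.)

(5, 3)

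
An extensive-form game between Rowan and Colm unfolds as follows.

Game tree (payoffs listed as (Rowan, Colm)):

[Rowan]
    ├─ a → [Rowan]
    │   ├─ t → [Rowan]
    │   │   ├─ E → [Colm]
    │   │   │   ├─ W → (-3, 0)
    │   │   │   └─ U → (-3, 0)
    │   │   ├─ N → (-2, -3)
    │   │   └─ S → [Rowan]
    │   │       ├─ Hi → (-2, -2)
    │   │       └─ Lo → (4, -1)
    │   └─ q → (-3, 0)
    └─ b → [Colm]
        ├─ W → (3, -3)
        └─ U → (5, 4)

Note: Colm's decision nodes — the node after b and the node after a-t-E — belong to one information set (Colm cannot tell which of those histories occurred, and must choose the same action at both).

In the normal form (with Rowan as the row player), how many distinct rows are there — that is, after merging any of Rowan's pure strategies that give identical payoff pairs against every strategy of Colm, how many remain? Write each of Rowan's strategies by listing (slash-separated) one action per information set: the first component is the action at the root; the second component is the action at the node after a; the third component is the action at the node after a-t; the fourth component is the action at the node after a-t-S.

Rowan has 24 pure strategies: a/t/E/Hi, a/t/E/Lo, a/t/N/Hi, a/t/N/Lo, a/t/S/Hi, a/t/S/Lo, a/q/E/Hi, a/q/E/Lo, a/q/N/Hi, a/q/N/Lo, a/q/S/Hi, a/q/S/Lo, b/t/E/Hi, b/t/E/Lo, b/t/N/Hi, b/t/N/Lo, b/t/S/Hi, b/t/S/Lo, b/q/E/Hi, b/q/E/Lo, b/q/N/Hi, b/q/N/Lo, b/q/S/Hi, b/q/S/Lo. Columns: W, U.
{a/t/E/Hi, a/t/E/Lo, a/q/E/Hi, a/q/E/Lo, a/q/N/Hi, a/q/N/Lo, a/q/S/Hi, a/q/S/Lo} → row (-3,0) (-3,0)
{a/t/N/Hi, a/t/N/Lo} → row (-2,-3) (-2,-3)
{a/t/S/Hi} → row (-2,-2) (-2,-2)
{a/t/S/Lo} → row (4,-1) (4,-1)
{b/t/E/Hi, b/t/E/Lo, b/t/N/Hi, b/t/N/Lo, b/t/S/Hi, b/t/S/Lo, b/q/E/Hi, b/q/E/Lo, b/q/N/Hi, b/q/N/Lo, b/q/S/Hi, b/q/S/Lo} → row (3,-3) (5,4)
That's 5 distinct rows out of 24 strategies.

5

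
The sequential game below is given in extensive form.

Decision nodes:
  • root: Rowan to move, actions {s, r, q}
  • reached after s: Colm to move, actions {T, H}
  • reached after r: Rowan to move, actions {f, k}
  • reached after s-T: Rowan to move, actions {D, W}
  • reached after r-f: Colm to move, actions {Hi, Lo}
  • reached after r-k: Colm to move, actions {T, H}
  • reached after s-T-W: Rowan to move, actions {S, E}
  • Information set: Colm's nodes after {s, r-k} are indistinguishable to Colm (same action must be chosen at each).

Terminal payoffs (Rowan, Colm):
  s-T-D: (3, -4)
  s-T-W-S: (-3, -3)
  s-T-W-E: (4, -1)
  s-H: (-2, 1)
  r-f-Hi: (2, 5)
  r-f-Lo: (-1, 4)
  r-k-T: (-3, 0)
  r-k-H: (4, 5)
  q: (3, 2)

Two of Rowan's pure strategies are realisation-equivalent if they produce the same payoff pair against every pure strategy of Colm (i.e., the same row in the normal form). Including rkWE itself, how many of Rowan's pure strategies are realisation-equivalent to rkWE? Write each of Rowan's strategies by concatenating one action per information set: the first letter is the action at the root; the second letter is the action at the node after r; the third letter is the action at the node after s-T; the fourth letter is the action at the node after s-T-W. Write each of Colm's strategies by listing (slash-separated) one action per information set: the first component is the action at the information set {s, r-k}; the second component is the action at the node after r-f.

4

Row for rkWE (columns T/Hi, T/Lo, H/Hi, H/Lo): (-3,0) (-3,0) (4,5) (4,5).
Under rkWE, Rowan's choice at the node after s-T and at the node after s-T-W can never be reached regardless of what Colm does, so varying those choices leaves every outcome unchanged.
Holding the reachable choices fixed and varying the unreachable ones freely already gives 2 × 2 = 4 equivalent strategies.
No other strategy reproduces this row, so those 4 are the full class: rkDS, rkDE, rkWS, rkWE.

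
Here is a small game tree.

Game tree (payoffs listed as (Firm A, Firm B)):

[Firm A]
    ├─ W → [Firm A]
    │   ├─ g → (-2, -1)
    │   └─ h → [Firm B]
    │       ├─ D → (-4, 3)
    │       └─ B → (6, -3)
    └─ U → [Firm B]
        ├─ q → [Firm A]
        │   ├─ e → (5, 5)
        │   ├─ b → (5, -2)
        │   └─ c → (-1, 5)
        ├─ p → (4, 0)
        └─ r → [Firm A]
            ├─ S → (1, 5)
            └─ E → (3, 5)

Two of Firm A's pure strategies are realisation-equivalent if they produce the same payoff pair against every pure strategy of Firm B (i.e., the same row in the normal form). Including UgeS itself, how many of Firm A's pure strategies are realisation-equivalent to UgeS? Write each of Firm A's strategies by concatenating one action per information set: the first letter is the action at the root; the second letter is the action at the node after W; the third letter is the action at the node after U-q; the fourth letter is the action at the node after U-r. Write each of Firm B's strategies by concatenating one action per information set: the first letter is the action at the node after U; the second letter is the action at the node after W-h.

Row for UgeS (columns qD, qB, pD, pB, rD, rB): (5,5) (5,5) (4,0) (4,0) (1,5) (1,5).
Under UgeS, Firm A's choice at the node after W can never be reached regardless of what Firm B does, so varying those choices leaves every outcome unchanged.
Holding the reachable choices fixed and varying the unreachable one freely already gives 2 equivalent strategies.
No other strategy reproduces this row, so those 2 are the full class: UgeS, UheS.

2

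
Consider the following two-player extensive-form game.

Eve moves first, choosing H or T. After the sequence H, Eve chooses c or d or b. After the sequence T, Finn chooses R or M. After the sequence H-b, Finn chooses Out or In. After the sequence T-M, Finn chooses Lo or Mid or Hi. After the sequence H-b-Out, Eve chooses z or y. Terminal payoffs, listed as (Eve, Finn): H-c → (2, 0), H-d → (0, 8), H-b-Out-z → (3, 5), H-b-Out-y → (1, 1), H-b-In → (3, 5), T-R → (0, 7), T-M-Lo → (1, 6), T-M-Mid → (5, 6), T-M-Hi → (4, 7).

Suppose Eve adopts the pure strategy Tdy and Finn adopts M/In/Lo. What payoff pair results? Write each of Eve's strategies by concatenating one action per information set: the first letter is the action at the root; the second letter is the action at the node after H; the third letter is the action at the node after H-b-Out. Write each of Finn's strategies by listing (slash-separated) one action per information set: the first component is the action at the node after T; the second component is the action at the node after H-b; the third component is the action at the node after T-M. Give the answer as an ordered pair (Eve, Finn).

(1, 6)

Trace the play path from the root:
  Eve plays T
  Finn plays M at [T]
  Finn plays Lo at [T-M]
→ terminal payoff (1, 6).
(Eve's choice at the node after H is never reached on this path, so it doesn't affect the outcome.)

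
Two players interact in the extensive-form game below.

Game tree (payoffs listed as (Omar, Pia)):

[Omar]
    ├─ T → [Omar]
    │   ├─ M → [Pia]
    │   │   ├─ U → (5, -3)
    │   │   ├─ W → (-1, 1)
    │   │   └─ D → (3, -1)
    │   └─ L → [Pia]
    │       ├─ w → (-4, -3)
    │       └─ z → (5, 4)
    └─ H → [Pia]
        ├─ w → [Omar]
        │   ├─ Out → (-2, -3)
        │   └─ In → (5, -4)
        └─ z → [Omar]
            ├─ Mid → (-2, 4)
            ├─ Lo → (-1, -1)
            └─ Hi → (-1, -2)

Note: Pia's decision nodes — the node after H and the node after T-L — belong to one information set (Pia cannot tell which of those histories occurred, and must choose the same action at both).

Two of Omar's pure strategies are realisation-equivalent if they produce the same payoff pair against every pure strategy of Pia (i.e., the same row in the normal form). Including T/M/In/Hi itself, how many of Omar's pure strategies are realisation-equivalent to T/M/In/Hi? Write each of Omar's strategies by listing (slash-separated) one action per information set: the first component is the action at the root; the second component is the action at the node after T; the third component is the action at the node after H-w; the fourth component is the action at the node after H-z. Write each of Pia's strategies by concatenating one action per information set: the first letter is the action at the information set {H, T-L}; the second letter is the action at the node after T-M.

Row for T/M/In/Hi (columns wU, wW, wD, zU, zW, zD): (5,-3) (-1,1) (3,-1) (5,-3) (-1,1) (3,-1).
Under T/M/In/Hi, Omar's choice at the node after H-w and at the node after H-z can never be reached regardless of what Pia does, so varying those choices leaves every outcome unchanged.
Holding the reachable choices fixed and varying the unreachable ones freely already gives 2 × 3 = 6 equivalent strategies.
No other strategy reproduces this row, so those 6 are the full class: T/M/Out/Mid, T/M/Out/Lo, T/M/Out/Hi, T/M/In/Mid, T/M/In/Lo, T/M/In/Hi.

6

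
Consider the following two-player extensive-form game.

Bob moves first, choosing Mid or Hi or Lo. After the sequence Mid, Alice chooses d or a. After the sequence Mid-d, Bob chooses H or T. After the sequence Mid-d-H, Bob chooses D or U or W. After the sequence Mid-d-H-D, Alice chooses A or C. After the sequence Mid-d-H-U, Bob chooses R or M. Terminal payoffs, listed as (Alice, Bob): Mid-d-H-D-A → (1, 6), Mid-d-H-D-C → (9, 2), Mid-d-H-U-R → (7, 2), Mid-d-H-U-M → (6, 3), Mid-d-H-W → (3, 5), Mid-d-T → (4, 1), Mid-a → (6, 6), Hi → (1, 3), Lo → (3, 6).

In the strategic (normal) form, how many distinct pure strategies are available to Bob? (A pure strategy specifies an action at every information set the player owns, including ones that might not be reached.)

36

Bob owns the root with actions {Mid, Hi, Lo} — three choices.
Bob owns the node after Mid-d with actions {H, T} — two choices.
Bob owns the node after Mid-d-H with actions {D, U, W} — three choices.
Bob owns the node after Mid-d-H-U with actions {R, M} — two choices.
A pure strategy fixes one action at each information set independently, so the count is the product 3 × 2 × 3 × 2 = 36.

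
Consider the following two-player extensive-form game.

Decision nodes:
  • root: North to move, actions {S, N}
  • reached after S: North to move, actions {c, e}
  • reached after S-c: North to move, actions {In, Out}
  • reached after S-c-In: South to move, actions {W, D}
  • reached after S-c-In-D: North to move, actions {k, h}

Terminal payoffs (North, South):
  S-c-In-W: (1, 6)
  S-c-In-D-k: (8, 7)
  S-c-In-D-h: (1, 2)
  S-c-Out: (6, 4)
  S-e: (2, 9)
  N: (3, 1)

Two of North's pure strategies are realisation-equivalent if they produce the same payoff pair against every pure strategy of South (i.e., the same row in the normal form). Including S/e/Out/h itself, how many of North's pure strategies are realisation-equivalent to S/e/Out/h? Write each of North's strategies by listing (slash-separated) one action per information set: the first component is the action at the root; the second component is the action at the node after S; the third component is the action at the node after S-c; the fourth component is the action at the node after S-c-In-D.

4

Row for S/e/Out/h (columns W, D): (2,9) (2,9).
Under S/e/Out/h, North's choice at the node after S-c and at the node after S-c-In-D can never be reached regardless of what South does, so varying those choices leaves every outcome unchanged.
Holding the reachable choices fixed and varying the unreachable ones freely already gives 2 × 2 = 4 equivalent strategies.
No other strategy reproduces this row, so those 4 are the full class: S/e/In/k, S/e/In/h, S/e/Out/k, S/e/Out/h.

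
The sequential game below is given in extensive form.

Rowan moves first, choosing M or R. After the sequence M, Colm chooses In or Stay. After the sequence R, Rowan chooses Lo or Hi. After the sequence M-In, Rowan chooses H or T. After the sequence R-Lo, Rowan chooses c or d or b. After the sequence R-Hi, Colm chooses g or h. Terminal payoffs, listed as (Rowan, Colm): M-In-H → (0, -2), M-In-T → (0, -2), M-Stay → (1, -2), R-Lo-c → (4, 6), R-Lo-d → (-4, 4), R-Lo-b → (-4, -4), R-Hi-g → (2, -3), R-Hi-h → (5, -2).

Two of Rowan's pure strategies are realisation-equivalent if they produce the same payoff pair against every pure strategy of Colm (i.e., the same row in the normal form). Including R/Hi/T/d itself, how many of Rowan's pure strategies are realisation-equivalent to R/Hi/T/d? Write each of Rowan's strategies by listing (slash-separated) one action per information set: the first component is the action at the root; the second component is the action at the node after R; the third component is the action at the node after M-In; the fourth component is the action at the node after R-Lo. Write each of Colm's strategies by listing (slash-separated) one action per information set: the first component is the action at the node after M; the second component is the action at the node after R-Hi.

Row for R/Hi/T/d (columns In/g, In/h, Stay/g, Stay/h): (2,-3) (5,-2) (2,-3) (5,-2).
Under R/Hi/T/d, Rowan's choice at the node after M-In and at the node after R-Lo can never be reached regardless of what Colm does, so varying those choices leaves every outcome unchanged.
Holding the reachable choices fixed and varying the unreachable ones freely already gives 2 × 3 = 6 equivalent strategies.
No other strategy reproduces this row, so those 6 are the full class: R/Hi/H/c, R/Hi/H/d, R/Hi/H/b, R/Hi/T/c, R/Hi/T/d, R/Hi/T/b.

6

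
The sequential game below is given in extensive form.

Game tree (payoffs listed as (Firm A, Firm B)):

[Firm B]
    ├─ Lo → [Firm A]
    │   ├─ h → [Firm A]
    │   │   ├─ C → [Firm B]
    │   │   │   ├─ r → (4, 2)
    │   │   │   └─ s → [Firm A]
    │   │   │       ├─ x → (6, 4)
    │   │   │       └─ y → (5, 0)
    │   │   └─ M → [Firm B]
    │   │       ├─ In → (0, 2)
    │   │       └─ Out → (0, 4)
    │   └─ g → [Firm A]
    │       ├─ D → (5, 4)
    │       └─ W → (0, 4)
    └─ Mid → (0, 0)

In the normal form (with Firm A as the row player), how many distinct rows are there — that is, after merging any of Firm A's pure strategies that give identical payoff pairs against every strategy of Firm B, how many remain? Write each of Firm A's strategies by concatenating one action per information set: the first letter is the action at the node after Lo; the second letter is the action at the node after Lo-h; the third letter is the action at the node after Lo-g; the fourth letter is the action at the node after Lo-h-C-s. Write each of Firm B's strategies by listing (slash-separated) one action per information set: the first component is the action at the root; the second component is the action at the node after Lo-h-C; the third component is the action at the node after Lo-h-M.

5

Firm A has 16 pure strategies: hCDx, hCDy, hCWx, hCWy, hMDx, hMDy, hMWx, hMWy, gCDx, gCDy, gCWx, gCWy, gMDx, gMDy, gMWx, gMWy. Columns: Lo/r/In, Lo/r/Out, Lo/s/In, Lo/s/Out, Mid/r/In, Mid/r/Out, Mid/s/In, Mid/s/Out.
{hCDx, hCWx} → row (4,2) (4,2) (6,4) (6,4) (0,0) (0,0) (0,0) (0,0)
{hCDy, hCWy} → row (4,2) (4,2) (5,0) (5,0) (0,0) (0,0) (0,0) (0,0)
{hMDx, hMDy, hMWx, hMWy} → row (0,2) (0,4) (0,2) (0,4) (0,0) (0,0) (0,0) (0,0)
{gCDx, gCDy, gMDx, gMDy} → row (5,4) (5,4) (5,4) (5,4) (0,0) (0,0) (0,0) (0,0)
{gCWx, gCWy, gMWx, gMWy} → row (0,4) (0,4) (0,4) (0,4) (0,0) (0,0) (0,0) (0,0)
That's 5 distinct rows out of 16 strategies.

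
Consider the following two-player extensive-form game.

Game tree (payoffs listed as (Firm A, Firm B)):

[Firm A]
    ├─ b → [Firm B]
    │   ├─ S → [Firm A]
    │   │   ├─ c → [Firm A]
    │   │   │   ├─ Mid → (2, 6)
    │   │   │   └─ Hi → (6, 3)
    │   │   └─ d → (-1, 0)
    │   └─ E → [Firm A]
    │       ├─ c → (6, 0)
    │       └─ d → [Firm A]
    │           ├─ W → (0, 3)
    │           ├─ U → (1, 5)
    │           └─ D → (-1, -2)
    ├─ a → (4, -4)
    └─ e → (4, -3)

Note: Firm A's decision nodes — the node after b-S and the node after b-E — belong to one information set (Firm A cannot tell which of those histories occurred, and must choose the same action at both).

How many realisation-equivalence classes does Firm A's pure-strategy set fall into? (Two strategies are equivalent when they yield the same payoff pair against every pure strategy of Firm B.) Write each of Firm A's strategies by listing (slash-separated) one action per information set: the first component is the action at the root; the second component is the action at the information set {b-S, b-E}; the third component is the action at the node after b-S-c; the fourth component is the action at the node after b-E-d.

7

Firm A has 36 pure strategies: b/c/Mid/W, b/c/Mid/U, b/c/Mid/D, b/c/Hi/W, b/c/Hi/U, b/c/Hi/D, b/d/Mid/W, b/d/Mid/U, b/d/Mid/D, b/d/Hi/W, b/d/Hi/U, b/d/Hi/D, a/c/Mid/W, a/c/Mid/U, a/c/Mid/D, a/c/Hi/W, a/c/Hi/U, a/c/Hi/D, a/d/Mid/W, a/d/Mid/U, a/d/Mid/D, a/d/Hi/W, a/d/Hi/U, a/d/Hi/D, e/c/Mid/W, e/c/Mid/U, e/c/Mid/D, e/c/Hi/W, e/c/Hi/U, e/c/Hi/D, e/d/Mid/W, e/d/Mid/U, e/d/Mid/D, e/d/Hi/W, e/d/Hi/U, e/d/Hi/D. Columns: S, E.
{b/c/Mid/W, b/c/Mid/U, b/c/Mid/D} → row (2,6) (6,0)
{b/c/Hi/W, b/c/Hi/U, b/c/Hi/D} → row (6,3) (6,0)
{b/d/Mid/W, b/d/Hi/W} → row (-1,0) (0,3)
{b/d/Mid/U, b/d/Hi/U} → row (-1,0) (1,5)
{b/d/Mid/D, b/d/Hi/D} → row (-1,0) (-1,-2)
{a/c/Mid/W, a/c/Mid/U, a/c/Mid/D, a/c/Hi/W, a/c/Hi/U, a/c/Hi/D, a/d/Mid/W, a/d/Mid/U, a/d/Mid/D, a/d/Hi/W, a/d/Hi/U, a/d/Hi/D} → row (4,-4) (4,-4)
{e/c/Mid/W, e/c/Mid/U, e/c/Mid/D, e/c/Hi/W, e/c/Hi/U, e/c/Hi/D, e/d/Mid/W, e/d/Mid/U, e/d/Mid/D, e/d/Hi/W, e/d/Hi/U, e/d/Hi/D} → row (4,-3) (4,-3)
That's 7 distinct rows out of 36 strategies.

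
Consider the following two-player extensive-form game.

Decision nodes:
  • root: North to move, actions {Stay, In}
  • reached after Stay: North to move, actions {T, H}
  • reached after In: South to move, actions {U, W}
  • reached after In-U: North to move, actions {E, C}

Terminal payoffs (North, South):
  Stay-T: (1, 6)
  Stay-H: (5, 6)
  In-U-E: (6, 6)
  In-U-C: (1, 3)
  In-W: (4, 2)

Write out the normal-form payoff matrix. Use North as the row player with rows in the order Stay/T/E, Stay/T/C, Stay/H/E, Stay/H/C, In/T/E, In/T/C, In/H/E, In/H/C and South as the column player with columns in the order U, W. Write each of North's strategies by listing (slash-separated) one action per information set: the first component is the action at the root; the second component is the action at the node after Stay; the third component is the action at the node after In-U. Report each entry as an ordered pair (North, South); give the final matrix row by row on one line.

                U        W
Stay/T/E    (1,6)    (1,6)
Stay/T/C    (1,6)    (1,6)
Stay/H/E    (5,6)    (5,6)
Stay/H/C    (5,6)    (5,6)
  In/T/E    (6,6)    (4,2)
  In/T/C    (1,3)    (4,2)
  In/H/E    (6,6)    (4,2)
  In/H/C    (1,3)    (4,2)

Stay/T/E: (1,6) (1,6) | Stay/T/C: (1,6) (1,6) | Stay/H/E: (5,6) (5,6) | Stay/H/C: (5,6) (5,6) | In/T/E: (6,6) (4,2) | In/T/C: (1,3) (4,2) | In/H/E: (6,6) (4,2) | In/H/C: (1,3) (4,2)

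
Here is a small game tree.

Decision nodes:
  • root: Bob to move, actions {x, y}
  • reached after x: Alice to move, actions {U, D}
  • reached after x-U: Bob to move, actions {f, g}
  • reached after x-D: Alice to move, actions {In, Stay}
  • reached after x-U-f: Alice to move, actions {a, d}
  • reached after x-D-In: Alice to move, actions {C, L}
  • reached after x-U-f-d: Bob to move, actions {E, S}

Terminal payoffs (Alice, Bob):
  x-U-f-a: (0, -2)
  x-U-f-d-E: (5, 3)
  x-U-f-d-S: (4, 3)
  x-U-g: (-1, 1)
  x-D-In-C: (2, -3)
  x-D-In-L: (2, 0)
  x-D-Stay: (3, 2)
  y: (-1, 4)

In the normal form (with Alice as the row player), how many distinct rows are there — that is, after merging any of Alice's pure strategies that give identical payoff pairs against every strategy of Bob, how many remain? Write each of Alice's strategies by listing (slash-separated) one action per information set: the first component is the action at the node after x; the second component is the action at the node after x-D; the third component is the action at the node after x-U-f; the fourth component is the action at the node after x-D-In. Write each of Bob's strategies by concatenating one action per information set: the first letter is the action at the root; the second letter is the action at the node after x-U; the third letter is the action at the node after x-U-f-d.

Alice has 16 pure strategies: U/In/a/C, U/In/a/L, U/In/d/C, U/In/d/L, U/Stay/a/C, U/Stay/a/L, U/Stay/d/C, U/Stay/d/L, D/In/a/C, D/In/a/L, D/In/d/C, D/In/d/L, D/Stay/a/C, D/Stay/a/L, D/Stay/d/C, D/Stay/d/L. Columns: xfE, xfS, xgE, xgS, yfE, yfS, ygE, ygS.
{U/In/a/C, U/In/a/L, U/Stay/a/C, U/Stay/a/L} → row (0,-2) (0,-2) (-1,1) (-1,1) (-1,4) (-1,4) (-1,4) (-1,4)
{U/In/d/C, U/In/d/L, U/Stay/d/C, U/Stay/d/L} → row (5,3) (4,3) (-1,1) (-1,1) (-1,4) (-1,4) (-1,4) (-1,4)
{D/In/a/C, D/In/d/C} → row (2,-3) (2,-3) (2,-3) (2,-3) (-1,4) (-1,4) (-1,4) (-1,4)
{D/In/a/L, D/In/d/L} → row (2,0) (2,0) (2,0) (2,0) (-1,4) (-1,4) (-1,4) (-1,4)
{D/Stay/a/C, D/Stay/a/L, D/Stay/d/C, D/Stay/d/L} → row (3,2) (3,2) (3,2) (3,2) (-1,4) (-1,4) (-1,4) (-1,4)
That's 5 distinct rows out of 16 strategies.

5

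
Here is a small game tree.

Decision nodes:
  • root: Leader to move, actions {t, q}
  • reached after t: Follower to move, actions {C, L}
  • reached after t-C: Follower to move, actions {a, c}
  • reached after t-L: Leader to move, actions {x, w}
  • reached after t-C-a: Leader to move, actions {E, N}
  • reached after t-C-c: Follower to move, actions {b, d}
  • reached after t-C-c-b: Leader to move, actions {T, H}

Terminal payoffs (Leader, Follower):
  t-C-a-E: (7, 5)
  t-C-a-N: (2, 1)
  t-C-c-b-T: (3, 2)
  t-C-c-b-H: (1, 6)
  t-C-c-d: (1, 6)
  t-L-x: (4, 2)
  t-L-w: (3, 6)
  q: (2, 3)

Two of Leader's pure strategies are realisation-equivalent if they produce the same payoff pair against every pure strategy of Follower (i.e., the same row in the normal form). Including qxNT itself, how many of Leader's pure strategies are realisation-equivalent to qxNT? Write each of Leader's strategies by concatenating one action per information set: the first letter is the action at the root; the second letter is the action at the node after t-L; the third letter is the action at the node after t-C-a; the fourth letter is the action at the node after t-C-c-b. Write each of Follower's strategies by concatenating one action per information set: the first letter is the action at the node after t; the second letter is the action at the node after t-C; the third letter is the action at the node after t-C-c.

8

Row for qxNT (columns Cab, Cad, Ccb, Ccd, Lab, Lad, Lcb, Lcd): (2,3) (2,3) (2,3) (2,3) (2,3) (2,3) (2,3) (2,3).
Under qxNT, Leader's choice at the node after t-L and at the node after t-C-a and at the node after t-C-c-b can never be reached regardless of what Follower does, so varying those choices leaves every outcome unchanged.
Holding the reachable choices fixed and varying the unreachable ones freely already gives 2 × 2 × 2 = 8 equivalent strategies.
No other strategy reproduces this row, so those 8 are the full class: qxET, qxEH, qxNT, qxNH, qwET, qwEH, qwNT, qwNH.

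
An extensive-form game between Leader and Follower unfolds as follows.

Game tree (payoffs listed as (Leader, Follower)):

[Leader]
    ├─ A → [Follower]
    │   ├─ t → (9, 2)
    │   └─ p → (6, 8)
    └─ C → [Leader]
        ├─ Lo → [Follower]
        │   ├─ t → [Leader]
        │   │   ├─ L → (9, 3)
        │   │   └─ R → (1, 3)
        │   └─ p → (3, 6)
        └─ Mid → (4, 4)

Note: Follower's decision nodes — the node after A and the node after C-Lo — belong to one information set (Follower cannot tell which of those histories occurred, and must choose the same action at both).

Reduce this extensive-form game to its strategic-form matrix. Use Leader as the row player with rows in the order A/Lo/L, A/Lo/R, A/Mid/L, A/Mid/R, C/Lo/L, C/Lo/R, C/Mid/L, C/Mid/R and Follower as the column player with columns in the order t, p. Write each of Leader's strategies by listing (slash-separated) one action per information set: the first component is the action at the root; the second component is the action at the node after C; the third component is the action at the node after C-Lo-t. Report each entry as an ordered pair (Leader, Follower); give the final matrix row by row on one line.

A/Lo/L: (9,2) (6,8) | A/Lo/R: (9,2) (6,8) | A/Mid/L: (9,2) (6,8) | A/Mid/R: (9,2) (6,8) | C/Lo/L: (9,3) (3,6) | C/Lo/R: (1,3) (3,6) | C/Mid/L: (4,4) (4,4) | C/Mid/R: (4,4) (4,4)

               t        p
 A/Lo/L    (9,2)    (6,8)
 A/Lo/R    (9,2)    (6,8)
A/Mid/L    (9,2)    (6,8)
A/Mid/R    (9,2)    (6,8)
 C/Lo/L    (9,3)    (3,6)
 C/Lo/R    (1,3)    (3,6)
C/Mid/L    (4,4)    (4,4)
C/Mid/R    (4,4)    (4,4)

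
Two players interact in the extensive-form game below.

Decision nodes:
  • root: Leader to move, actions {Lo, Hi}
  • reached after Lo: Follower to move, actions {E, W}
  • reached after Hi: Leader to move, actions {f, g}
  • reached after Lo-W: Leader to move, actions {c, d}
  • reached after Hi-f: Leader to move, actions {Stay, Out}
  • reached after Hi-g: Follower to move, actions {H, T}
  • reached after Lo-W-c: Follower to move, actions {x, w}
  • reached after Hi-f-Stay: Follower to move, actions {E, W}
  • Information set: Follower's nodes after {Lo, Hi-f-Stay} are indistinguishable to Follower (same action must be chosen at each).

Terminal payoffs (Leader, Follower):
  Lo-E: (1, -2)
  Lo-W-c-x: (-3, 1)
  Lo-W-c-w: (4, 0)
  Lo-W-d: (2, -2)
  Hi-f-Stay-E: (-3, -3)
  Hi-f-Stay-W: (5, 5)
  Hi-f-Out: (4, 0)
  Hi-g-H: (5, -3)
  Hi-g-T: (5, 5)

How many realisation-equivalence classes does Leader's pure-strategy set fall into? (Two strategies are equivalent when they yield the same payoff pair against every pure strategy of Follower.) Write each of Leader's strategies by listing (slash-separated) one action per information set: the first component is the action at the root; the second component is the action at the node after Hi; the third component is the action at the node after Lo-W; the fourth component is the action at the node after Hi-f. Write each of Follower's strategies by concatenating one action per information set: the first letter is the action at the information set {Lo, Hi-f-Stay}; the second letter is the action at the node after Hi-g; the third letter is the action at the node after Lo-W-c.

Leader has 16 pure strategies: Lo/f/c/Stay, Lo/f/c/Out, Lo/f/d/Stay, Lo/f/d/Out, Lo/g/c/Stay, Lo/g/c/Out, Lo/g/d/Stay, Lo/g/d/Out, Hi/f/c/Stay, Hi/f/c/Out, Hi/f/d/Stay, Hi/f/d/Out, Hi/g/c/Stay, Hi/g/c/Out, Hi/g/d/Stay, Hi/g/d/Out. Columns: EHx, EHw, ETx, ETw, WHx, WHw, WTx, WTw.
{Lo/f/c/Stay, Lo/f/c/Out, Lo/g/c/Stay, Lo/g/c/Out} → row (1,-2) (1,-2) (1,-2) (1,-2) (-3,1) (4,0) (-3,1) (4,0)
{Lo/f/d/Stay, Lo/f/d/Out, Lo/g/d/Stay, Lo/g/d/Out} → row (1,-2) (1,-2) (1,-2) (1,-2) (2,-2) (2,-2) (2,-2) (2,-2)
{Hi/f/c/Stay, Hi/f/d/Stay} → row (-3,-3) (-3,-3) (-3,-3) (-3,-3) (5,5) (5,5) (5,5) (5,5)
{Hi/f/c/Out, Hi/f/d/Out} → row (4,0) (4,0) (4,0) (4,0) (4,0) (4,0) (4,0) (4,0)
{Hi/g/c/Stay, Hi/g/c/Out, Hi/g/d/Stay, Hi/g/d/Out} → row (5,-3) (5,-3) (5,5) (5,5) (5,-3) (5,-3) (5,5) (5,5)
That's 5 distinct rows out of 16 strategies.

5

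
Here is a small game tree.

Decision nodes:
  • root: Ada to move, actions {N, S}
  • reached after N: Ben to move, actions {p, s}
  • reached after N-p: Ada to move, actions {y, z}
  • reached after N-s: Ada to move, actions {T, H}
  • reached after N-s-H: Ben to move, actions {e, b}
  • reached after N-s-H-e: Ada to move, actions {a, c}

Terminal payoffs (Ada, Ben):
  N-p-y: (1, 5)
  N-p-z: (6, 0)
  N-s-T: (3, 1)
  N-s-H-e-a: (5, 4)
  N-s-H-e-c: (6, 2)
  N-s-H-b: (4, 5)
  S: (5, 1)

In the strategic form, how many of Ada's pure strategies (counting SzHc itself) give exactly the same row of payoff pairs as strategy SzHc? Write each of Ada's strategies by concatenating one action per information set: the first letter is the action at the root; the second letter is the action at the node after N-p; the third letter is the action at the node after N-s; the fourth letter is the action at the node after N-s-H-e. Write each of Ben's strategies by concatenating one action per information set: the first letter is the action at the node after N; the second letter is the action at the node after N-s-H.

Row for SzHc (columns pe, pb, se, sb): (5,1) (5,1) (5,1) (5,1).
Under SzHc, Ada's choice at the node after N-p and at the node after N-s and at the node after N-s-H-e can never be reached regardless of what Ben does, so varying those choices leaves every outcome unchanged.
Holding the reachable choices fixed and varying the unreachable ones freely already gives 2 × 2 × 2 = 8 equivalent strategies.
No other strategy reproduces this row, so those 8 are the full class: SyTa, SyTc, SyHa, SyHc, SzTa, SzTc, SzHa, SzHc.

8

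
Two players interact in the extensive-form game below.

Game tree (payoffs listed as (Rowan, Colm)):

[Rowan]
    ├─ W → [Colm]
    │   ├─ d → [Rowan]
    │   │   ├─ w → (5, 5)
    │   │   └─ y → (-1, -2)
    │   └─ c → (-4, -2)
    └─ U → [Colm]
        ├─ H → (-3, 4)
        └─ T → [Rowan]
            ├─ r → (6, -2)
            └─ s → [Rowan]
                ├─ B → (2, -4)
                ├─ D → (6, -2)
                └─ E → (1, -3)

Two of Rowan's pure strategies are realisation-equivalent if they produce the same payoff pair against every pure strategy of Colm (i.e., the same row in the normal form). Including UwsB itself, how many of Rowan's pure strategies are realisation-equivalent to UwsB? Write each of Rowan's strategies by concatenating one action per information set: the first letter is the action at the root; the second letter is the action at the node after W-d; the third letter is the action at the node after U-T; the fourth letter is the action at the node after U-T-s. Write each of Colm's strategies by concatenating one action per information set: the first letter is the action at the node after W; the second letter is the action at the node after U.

Row for UwsB (columns dH, dT, cH, cT): (-3,4) (2,-4) (-3,4) (2,-4).
Under UwsB, Rowan's choice at the node after W-d can never be reached regardless of what Colm does, so varying those choices leaves every outcome unchanged.
Holding the reachable choices fixed and varying the unreachable one freely already gives 2 equivalent strategies.
No other strategy reproduces this row, so those 2 are the full class: UwsB, UysB.

2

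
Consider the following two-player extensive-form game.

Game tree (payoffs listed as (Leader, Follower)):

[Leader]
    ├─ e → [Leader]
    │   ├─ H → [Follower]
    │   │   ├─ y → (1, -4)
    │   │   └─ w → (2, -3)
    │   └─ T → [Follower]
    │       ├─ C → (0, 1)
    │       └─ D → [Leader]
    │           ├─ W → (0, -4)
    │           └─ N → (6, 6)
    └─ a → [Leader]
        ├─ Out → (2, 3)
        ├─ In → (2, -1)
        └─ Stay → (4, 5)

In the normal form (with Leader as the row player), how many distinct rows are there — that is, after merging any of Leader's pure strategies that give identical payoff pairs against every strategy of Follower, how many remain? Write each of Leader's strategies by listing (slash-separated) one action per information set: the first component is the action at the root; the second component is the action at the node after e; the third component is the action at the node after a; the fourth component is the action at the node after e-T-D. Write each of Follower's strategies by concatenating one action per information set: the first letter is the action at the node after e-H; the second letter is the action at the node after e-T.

Leader has 24 pure strategies: e/H/Out/W, e/H/Out/N, e/H/In/W, e/H/In/N, e/H/Stay/W, e/H/Stay/N, e/T/Out/W, e/T/Out/N, e/T/In/W, e/T/In/N, e/T/Stay/W, e/T/Stay/N, a/H/Out/W, a/H/Out/N, a/H/In/W, a/H/In/N, a/H/Stay/W, a/H/Stay/N, a/T/Out/W, a/T/Out/N, a/T/In/W, a/T/In/N, a/T/Stay/W, a/T/Stay/N. Columns: yC, yD, wC, wD.
{e/H/Out/W, e/H/Out/N, e/H/In/W, e/H/In/N, e/H/Stay/W, e/H/Stay/N} → row (1,-4) (1,-4) (2,-3) (2,-3)
{e/T/Out/W, e/T/In/W, e/T/Stay/W} → row (0,1) (0,-4) (0,1) (0,-4)
{e/T/Out/N, e/T/In/N, e/T/Stay/N} → row (0,1) (6,6) (0,1) (6,6)
{a/H/Out/W, a/H/Out/N, a/T/Out/W, a/T/Out/N} → row (2,3) (2,3) (2,3) (2,3)
{a/H/In/W, a/H/In/N, a/T/In/W, a/T/In/N} → row (2,-1) (2,-1) (2,-1) (2,-1)
{a/H/Stay/W, a/H/Stay/N, a/T/Stay/W, a/T/Stay/N} → row (4,5) (4,5) (4,5) (4,5)
That's 6 distinct rows out of 24 strategies.

6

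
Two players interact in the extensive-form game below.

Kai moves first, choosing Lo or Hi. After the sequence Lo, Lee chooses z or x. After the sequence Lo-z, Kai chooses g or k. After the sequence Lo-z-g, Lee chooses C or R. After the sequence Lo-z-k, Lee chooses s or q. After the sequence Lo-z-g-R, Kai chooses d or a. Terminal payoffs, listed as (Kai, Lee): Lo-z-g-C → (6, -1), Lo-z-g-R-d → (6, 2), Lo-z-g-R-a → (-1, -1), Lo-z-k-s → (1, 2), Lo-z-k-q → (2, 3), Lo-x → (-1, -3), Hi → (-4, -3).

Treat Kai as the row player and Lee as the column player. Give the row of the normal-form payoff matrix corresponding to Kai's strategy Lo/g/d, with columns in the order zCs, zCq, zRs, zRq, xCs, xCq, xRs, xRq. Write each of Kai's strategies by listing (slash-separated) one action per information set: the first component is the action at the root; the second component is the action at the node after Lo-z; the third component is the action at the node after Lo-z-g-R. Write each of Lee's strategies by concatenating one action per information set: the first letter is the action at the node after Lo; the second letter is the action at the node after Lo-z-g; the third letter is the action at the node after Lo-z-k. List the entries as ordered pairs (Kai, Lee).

(6,-1) (6,-1) (6,2) (6,2) (-1,-3) (-1,-3) (-1,-3) (-1,-3)

vs zCs: Kai plays Lo → Lee plays z at [Lo] → Kai plays g at [Lo-z] → Lee plays C at [Lo-z-g] → (6, -1)
vs zCq: Kai plays Lo → Lee plays z at [Lo] → Kai plays g at [Lo-z] → Lee plays C at [Lo-z-g] → (6, -1)
vs zRs: Kai plays Lo → Lee plays z at [Lo] → Kai plays g at [Lo-z] → Lee plays R at [Lo-z-g] → Kai plays d at [Lo-z-g-R] → (6, 2)
vs zRq: Kai plays Lo → Lee plays z at [Lo] → Kai plays g at [Lo-z] → Lee plays R at [Lo-z-g] → Kai plays d at [Lo-z-g-R] → (6, 2)
vs xCs: Kai plays Lo → Lee plays x at [Lo] → (-1, -3)
vs xCq: Kai plays Lo → Lee plays x at [Lo] → (-1, -3)
vs xRs: Kai plays Lo → Lee plays x at [Lo] → (-1, -3)
vs xRq: Kai plays Lo → Lee plays x at [Lo] → (-1, -3)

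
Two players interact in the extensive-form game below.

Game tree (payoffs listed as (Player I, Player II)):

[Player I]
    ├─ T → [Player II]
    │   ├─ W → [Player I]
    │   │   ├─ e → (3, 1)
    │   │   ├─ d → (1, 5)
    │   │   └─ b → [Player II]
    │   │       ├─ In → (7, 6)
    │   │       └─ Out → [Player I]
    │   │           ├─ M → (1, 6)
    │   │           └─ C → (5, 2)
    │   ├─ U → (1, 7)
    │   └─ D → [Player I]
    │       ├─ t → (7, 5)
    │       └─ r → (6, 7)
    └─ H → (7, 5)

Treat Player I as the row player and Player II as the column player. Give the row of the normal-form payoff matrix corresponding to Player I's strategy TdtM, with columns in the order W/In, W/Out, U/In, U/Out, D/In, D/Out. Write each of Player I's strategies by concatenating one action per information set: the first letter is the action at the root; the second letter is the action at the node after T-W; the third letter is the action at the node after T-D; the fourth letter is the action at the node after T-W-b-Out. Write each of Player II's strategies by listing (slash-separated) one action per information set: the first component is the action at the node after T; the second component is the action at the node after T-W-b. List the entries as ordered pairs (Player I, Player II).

(1,5) (1,5) (1,7) (1,7) (7,5) (7,5)

vs W/In: Player I plays T → Player II plays W at [T] → Player I plays d at [T-W] → (1, 5)
vs W/Out: Player I plays T → Player II plays W at [T] → Player I plays d at [T-W] → (1, 5)
vs U/In: Player I plays T → Player II plays U at [T] → (1, 7)
vs U/Out: Player I plays T → Player II plays U at [T] → (1, 7)
vs D/In: Player I plays T → Player II plays D at [T] → Player I plays t at [T-D] → (7, 5)
vs D/Out: Player I plays T → Player II plays D at [T] → Player I plays t at [T-D] → (7, 5)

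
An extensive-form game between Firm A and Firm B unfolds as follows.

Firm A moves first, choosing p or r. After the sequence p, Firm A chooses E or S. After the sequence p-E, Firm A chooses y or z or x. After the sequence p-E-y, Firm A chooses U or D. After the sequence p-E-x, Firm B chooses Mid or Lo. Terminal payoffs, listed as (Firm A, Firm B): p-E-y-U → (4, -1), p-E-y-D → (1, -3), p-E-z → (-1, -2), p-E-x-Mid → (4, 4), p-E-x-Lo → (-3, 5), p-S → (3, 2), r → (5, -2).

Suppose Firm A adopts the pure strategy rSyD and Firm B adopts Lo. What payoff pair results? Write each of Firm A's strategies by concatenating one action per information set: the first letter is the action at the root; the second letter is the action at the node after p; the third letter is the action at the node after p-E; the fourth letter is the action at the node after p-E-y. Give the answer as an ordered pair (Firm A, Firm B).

Trace the play path from the root:
  Firm A plays r
→ terminal payoff (5, -2).
(Firm A's choice at the node after p is never reached on this path, so it doesn't affect the outcome.)

(5, -2)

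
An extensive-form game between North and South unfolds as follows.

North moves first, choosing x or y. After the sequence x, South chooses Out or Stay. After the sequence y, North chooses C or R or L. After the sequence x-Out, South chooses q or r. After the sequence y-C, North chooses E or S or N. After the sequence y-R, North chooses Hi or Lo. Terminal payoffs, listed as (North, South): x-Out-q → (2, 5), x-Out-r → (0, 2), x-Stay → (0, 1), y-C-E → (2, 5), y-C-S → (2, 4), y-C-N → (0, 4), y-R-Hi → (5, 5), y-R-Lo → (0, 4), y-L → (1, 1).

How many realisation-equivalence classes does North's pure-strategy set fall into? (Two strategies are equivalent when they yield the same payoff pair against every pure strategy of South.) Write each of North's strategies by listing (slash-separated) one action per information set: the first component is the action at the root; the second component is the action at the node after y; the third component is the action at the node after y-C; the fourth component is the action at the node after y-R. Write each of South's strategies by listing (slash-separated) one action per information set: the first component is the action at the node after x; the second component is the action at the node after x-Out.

6

North has 36 pure strategies: x/C/E/Hi, x/C/E/Lo, x/C/S/Hi, x/C/S/Lo, x/C/N/Hi, x/C/N/Lo, x/R/E/Hi, x/R/E/Lo, x/R/S/Hi, x/R/S/Lo, x/R/N/Hi, x/R/N/Lo, x/L/E/Hi, x/L/E/Lo, x/L/S/Hi, x/L/S/Lo, x/L/N/Hi, x/L/N/Lo, y/C/E/Hi, y/C/E/Lo, y/C/S/Hi, y/C/S/Lo, y/C/N/Hi, y/C/N/Lo, y/R/E/Hi, y/R/E/Lo, y/R/S/Hi, y/R/S/Lo, y/R/N/Hi, y/R/N/Lo, y/L/E/Hi, y/L/E/Lo, y/L/S/Hi, y/L/S/Lo, y/L/N/Hi, y/L/N/Lo. Columns: Out/q, Out/r, Stay/q, Stay/r.
{x/C/E/Hi, x/C/E/Lo, x/C/S/Hi, x/C/S/Lo, x/C/N/Hi, x/C/N/Lo, x/R/E/Hi, x/R/E/Lo, x/R/S/Hi, x/R/S/Lo, x/R/N/Hi, x/R/N/Lo, x/L/E/Hi, x/L/E/Lo, x/L/S/Hi, x/L/S/Lo, x/L/N/Hi, x/L/N/Lo} → row (2,5) (0,2) (0,1) (0,1)
{y/C/E/Hi, y/C/E/Lo} → row (2,5) (2,5) (2,5) (2,5)
{y/C/S/Hi, y/C/S/Lo} → row (2,4) (2,4) (2,4) (2,4)
{y/C/N/Hi, y/C/N/Lo, y/R/E/Lo, y/R/S/Lo, y/R/N/Lo} → row (0,4) (0,4) (0,4) (0,4)
{y/R/E/Hi, y/R/S/Hi, y/R/N/Hi} → row (5,5) (5,5) (5,5) (5,5)
{y/L/E/Hi, y/L/E/Lo, y/L/S/Hi, y/L/S/Lo, y/L/N/Hi, y/L/N/Lo} → row (1,1) (1,1) (1,1) (1,1)
That's 6 distinct rows out of 36 strategies.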